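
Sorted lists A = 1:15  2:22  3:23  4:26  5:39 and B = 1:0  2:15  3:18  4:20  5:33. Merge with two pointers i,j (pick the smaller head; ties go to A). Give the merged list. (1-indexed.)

[0, 15, 15, 18, 20, 22, 23, 26, 33, 39]

i=1 j=1: A[i]=15>B[j]=0 take 0, j++
i=1 j=2: A[i]=15<=B[j]=15 take 15, i++
i=2 j=2: A[i]=22>B[j]=15 take 15, j++
i=2 j=3: A[i]=22>B[j]=18 take 18, j++
i=2 j=4: A[i]=22>B[j]=20 take 20, j++
i=2 j=5: A[i]=22<=B[j]=33 take 22, i++
i=3 j=5: A[i]=23<=B[j]=33 take 23, i++
i=4 j=5: A[i]=26<=B[j]=33 take 26, i++
i=5 j=5: A[i]=39>B[j]=33 take 33, j++
i=5 j=6: B done, take A[i]=39, i++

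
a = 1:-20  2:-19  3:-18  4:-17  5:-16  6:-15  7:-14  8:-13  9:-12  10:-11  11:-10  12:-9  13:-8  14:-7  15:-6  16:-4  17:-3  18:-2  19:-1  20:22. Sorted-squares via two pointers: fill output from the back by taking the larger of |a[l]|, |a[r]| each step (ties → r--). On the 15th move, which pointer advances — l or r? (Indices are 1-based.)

l

[1,20] |-20|<=|22| out[20]=484 → r--
[1,19] |-20|>|-1| out[19]=400 → l++
[2,19] |-19|>|-1| out[18]=361 → l++
[3,19] |-18|>|-1| out[17]=324 → l++
[4,19] |-17|>|-1| out[16]=289 → l++
[5,19] |-16|>|-1| out[15]=256 → l++
[6,19] |-15|>|-1| out[14]=225 → l++
[7,19] |-14|>|-1| out[13]=196 → l++
[8,19] |-13|>|-1| out[12]=169 → l++
[9,19] |-12|>|-1| out[11]=144 → l++
[10,19] |-11|>|-1| out[10]=121 → l++
[11,19] |-10|>|-1| out[9]=100 → l++
[12,19] |-9|>|-1| out[8]=81 → l++
[13,19] |-8|>|-1| out[7]=64 → l++
[14,19] |-7|>|-1| out[6]=49 → l++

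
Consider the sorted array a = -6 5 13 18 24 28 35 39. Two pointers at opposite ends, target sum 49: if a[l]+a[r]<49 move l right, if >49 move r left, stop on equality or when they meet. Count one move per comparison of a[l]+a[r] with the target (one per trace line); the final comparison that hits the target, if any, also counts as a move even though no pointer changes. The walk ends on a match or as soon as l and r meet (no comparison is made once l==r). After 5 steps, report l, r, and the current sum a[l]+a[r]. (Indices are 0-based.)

l=0 r=7: -6+39=33 <49, l++
l=1 r=7: 5+39=44 <49, l++
l=2 r=7: 13+39=52 >49, r--
l=2 r=6: 13+35=48 <49, l++
l=3 r=6: 18+35=53 >49, r--

l=3, r=5, sum=46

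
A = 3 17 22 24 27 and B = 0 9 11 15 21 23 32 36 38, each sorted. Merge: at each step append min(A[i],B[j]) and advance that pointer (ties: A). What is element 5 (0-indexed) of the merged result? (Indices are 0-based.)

[i=0,j=0] A[i]=3>B[j]=0 take 0 → j++
[i=0,j=1] A[i]=3<=B[j]=9 take 3 → i++
[i=1,j=1] A[i]=17>B[j]=9 take 9 → j++
[i=1,j=2] A[i]=17>B[j]=11 take 11 → j++
[i=1,j=3] A[i]=17>B[j]=15 take 15 → j++
[i=1,j=4] A[i]=17<=B[j]=21 take 17 → i++
[i=2,j=4] A[i]=22>B[j]=21 take 21 → j++
[i=2,j=5] A[i]=22<=B[j]=23 take 22 → i++
[i=3,j=5] A[i]=24>B[j]=23 take 23 → j++
[i=3,j=6] A[i]=24<=B[j]=32 take 24 → i++
[i=4,j=6] A[i]=27<=B[j]=32 take 27 → i++
[i=5,j=6] A done, take B[j]=32 → j++
[i=5,j=7] A done, take B[j]=36 → j++
[i=5,j=8] A done, take B[j]=38 → j++

merged[5] = 17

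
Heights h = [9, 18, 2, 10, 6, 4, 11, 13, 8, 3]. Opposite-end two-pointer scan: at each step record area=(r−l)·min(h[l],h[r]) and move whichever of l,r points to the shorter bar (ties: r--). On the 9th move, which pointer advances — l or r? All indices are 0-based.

[0,9] min(9,3)*9=27 best=27 * → r--
[0,8] min(9,8)*8=64 best=64 * → r--
[0,7] min(9,13)*7=63 best=64 → l++
[1,7] min(18,13)*6=78 best=78 * → r--
[1,6] min(18,11)*5=55 best=78 → r--
[1,5] min(18,4)*4=16 best=78 → r--
[1,4] min(18,6)*3=18 best=78 → r--
[1,3] min(18,10)*2=20 best=78 → r--
[1,2] min(18,2)*1=2 best=78 → r--

r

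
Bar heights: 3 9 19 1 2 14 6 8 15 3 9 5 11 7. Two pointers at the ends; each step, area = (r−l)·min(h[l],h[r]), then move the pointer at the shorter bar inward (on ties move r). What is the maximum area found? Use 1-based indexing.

max area = 110

[1,14] min(3,7)*13=39 best=39 * → l++
[2,14] min(9,7)*12=84 best=84 * → r--
[2,13] min(9,11)*11=99 best=99 * → l++
[3,13] min(19,11)*10=110 best=110 * → r--
[3,12] min(19,5)*9=45 best=110 → r--
[3,11] min(19,9)*8=72 best=110 → r--
[3,10] min(19,3)*7=21 best=110 → r--
[3,9] min(19,15)*6=90 best=110 → r--
[3,8] min(19,8)*5=40 best=110 → r--
[3,7] min(19,6)*4=24 best=110 → r--
[3,6] min(19,14)*3=42 best=110 → r--
[3,5] min(19,2)*2=4 best=110 → r--
[3,4] min(19,1)*1=1 best=110 → r--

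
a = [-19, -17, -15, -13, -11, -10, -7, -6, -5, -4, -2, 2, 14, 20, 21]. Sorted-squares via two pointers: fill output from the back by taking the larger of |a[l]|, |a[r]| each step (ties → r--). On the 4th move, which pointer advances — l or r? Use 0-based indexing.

[0,14] |-19|<=|21| out[14]=441 → r--
[0,13] |-19|<=|20| out[13]=400 → r--
[0,12] |-19|>|14| out[12]=361 → l++
[1,12] |-17|>|14| out[11]=289 → l++

l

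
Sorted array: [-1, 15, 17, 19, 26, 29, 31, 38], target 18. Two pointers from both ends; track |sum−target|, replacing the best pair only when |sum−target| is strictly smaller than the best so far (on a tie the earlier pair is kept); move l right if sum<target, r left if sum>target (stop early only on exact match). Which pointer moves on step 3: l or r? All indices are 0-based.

[0,7] -1+38=37 d=19 * → r--
[0,6] -1+31=30 d=12 * → r--
[0,5] -1+29=28 d=10 * → r--

r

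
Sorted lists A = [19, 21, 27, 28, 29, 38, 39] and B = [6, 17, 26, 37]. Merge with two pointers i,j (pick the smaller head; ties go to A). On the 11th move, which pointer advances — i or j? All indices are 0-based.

i

i=0 j=0: A[i]=19>B[j]=6 take 6, j++
i=0 j=1: A[i]=19>B[j]=17 take 17, j++
i=0 j=2: A[i]=19<=B[j]=26 take 19, i++
i=1 j=2: A[i]=21<=B[j]=26 take 21, i++
i=2 j=2: A[i]=27>B[j]=26 take 26, j++
i=2 j=3: A[i]=27<=B[j]=37 take 27, i++
i=3 j=3: A[i]=28<=B[j]=37 take 28, i++
i=4 j=3: A[i]=29<=B[j]=37 take 29, i++
i=5 j=3: A[i]=38>B[j]=37 take 37, j++
i=5 j=4: B done, take A[i]=38, i++
i=6 j=4: B done, take A[i]=39, i++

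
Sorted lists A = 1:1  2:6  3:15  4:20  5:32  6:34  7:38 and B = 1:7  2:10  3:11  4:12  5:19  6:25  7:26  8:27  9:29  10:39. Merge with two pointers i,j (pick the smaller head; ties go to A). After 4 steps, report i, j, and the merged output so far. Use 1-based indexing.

i=3, j=3, merged so far=[1, 6, 7, 10]

[i=1,j=1] A[i]=1<=B[j]=7 take 1 → i++
[i=2,j=1] A[i]=6<=B[j]=7 take 6 → i++
[i=3,j=1] A[i]=15>B[j]=7 take 7 → j++
[i=3,j=2] A[i]=15>B[j]=10 take 10 → j++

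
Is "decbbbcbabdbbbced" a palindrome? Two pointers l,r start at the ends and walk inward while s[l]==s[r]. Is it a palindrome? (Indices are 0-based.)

[0,16] 'd'=='d' → l++,r--
[1,15] 'e'=='e' → l++,r--
[2,14] 'c'=='c' → l++,r--
[3,13] 'b'=='b' → l++,r--
[4,12] 'b'=='b' → l++,r--
[5,11] 'b'=='b' → l++,r--
[6,10] 'c'!='d' → stop

not a palindrome (mismatch at 6,10)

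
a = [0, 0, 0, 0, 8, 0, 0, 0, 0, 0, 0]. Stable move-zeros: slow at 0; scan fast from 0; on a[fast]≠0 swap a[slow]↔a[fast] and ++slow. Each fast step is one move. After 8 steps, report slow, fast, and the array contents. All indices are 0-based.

slow=0 fast=0: a[fast]=0, fast++
slow=0 fast=1: a[fast]=0, fast++
slow=0 fast=2: a[fast]=0, fast++
slow=0 fast=3: a[fast]=0, fast++
slow=0 fast=4: a[fast]=8≠0 swap→a[0]=8, slow++,fast++
slow=1 fast=5: a[fast]=0, fast++
slow=1 fast=6: a[fast]=0, fast++
slow=1 fast=7: a[fast]=0, fast++

slow=1, fast=8, a=[8, 0, 0, 0, 0, 0, 0, 0, 0, 0, 0]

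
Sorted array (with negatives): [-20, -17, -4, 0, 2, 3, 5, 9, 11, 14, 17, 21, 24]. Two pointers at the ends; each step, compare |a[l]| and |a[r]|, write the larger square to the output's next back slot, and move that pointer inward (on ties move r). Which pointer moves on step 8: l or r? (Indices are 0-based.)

[0,12] |-20|<=|24| out[12]=576 → r--
[0,11] |-20|<=|21| out[11]=441 → r--
[0,10] |-20|>|17| out[10]=400 → l++
[1,10] |-17|<=|17| out[9]=289 → r--
[1,9] |-17|>|14| out[8]=289 → l++
[2,9] |-4|<=|14| out[7]=196 → r--
[2,8] |-4|<=|11| out[6]=121 → r--
[2,7] |-4|<=|9| out[5]=81 → r--

r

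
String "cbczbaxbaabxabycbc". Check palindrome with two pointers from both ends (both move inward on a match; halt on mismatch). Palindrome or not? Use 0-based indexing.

not a palindrome (mismatch at 3,14)

l=0 r=17: 'c'=='c', l++,r--
l=1 r=16: 'b'=='b', l++,r--
l=2 r=15: 'c'=='c', l++,r--
l=3 r=14: 'z'!='y', stop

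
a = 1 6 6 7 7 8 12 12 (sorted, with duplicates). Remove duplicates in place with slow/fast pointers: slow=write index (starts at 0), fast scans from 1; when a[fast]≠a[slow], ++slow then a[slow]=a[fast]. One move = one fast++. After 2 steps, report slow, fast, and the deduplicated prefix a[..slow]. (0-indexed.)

(s=0,f=1) a[fast]=6≠a[slow]=1 write a[1]=6 → slow++,fast++
(s=1,f=2) a[fast]=6=a[slow] dup → fast++

slow=1, fast=3, prefix=[1, 6]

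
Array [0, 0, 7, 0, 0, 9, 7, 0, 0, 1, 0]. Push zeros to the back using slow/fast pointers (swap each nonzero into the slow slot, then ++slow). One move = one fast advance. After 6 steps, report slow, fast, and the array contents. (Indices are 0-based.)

(s=0,f=0) a[fast]=0 → fast++
(s=0,f=1) a[fast]=0 → fast++
(s=0,f=2) a[fast]=7≠0 swap→a[0]=7 → slow++,fast++
(s=1,f=3) a[fast]=0 → fast++
(s=1,f=4) a[fast]=0 → fast++
(s=1,f=5) a[fast]=9≠0 swap→a[1]=9 → slow++,fast++

slow=2, fast=6, a=[7, 9, 0, 0, 0, 0, 7, 0, 0, 1, 0]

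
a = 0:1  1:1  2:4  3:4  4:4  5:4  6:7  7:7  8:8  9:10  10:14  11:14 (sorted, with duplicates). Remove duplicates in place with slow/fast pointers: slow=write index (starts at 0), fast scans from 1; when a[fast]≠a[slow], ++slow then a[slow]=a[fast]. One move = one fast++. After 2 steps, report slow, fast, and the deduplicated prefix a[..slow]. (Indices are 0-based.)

slow=0 fast=1: a[fast]=1=a[slow] dup, fast++
slow=0 fast=2: a[fast]=4≠a[slow]=1 write a[1]=4, slow++,fast++

slow=1, fast=3, prefix=[1, 4]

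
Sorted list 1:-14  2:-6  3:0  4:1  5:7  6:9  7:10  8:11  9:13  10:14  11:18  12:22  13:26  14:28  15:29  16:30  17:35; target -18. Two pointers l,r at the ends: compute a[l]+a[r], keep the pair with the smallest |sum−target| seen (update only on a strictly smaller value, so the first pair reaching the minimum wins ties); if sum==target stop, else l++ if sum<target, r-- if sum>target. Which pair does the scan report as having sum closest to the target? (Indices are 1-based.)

[1,17] -14+35=21 d=39 * → r--
[1,16] -14+30=16 d=34 * → r--
[1,15] -14+29=15 d=33 * → r--
[1,14] -14+28=14 d=32 * → r--
[1,13] -14+26=12 d=30 * → r--
[1,12] -14+22=8 d=26 * → r--
[1,11] -14+18=4 d=22 * → r--
[1,10] -14+14=0 d=18 * → r--
[1,9] -14+13=-1 d=17 * → r--
[1,8] -14+11=-3 d=15 * → r--
[1,7] -14+10=-4 d=14 * → r--
[1,6] -14+9=-5 d=13 * → r--
[1,5] -14+7=-7 d=11 * → r--
[1,4] -14+1=-13 d=5 * → r--
[1,3] -14+0=-14 d=4 * → r--
[1,2] -14+-6=-20 d=2 * → l++

pair (-14, -6) with sum -20 (|Δ|=2)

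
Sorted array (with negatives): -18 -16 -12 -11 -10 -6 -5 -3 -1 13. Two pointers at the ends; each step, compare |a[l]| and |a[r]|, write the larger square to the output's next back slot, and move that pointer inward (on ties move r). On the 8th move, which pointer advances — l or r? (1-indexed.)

[1,10] |-18|>|13| out[10]=324 → l++
[2,10] |-16|>|13| out[9]=256 → l++
[3,10] |-12|<=|13| out[8]=169 → r--
[3,9] |-12|>|-1| out[7]=144 → l++
[4,9] |-11|>|-1| out[6]=121 → l++
[5,9] |-10|>|-1| out[5]=100 → l++
[6,9] |-6|>|-1| out[4]=36 → l++
[7,9] |-5|>|-1| out[3]=25 → l++

l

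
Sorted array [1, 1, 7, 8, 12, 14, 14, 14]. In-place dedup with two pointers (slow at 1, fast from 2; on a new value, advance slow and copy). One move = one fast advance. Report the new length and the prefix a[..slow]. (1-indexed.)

length 5; prefix = [1, 7, 8, 12, 14]

slow=1 fast=2: a[fast]=1=a[slow] dup, fast++
slow=1 fast=3: a[fast]=7≠a[slow]=1 write a[2]=7, slow++,fast++
slow=2 fast=4: a[fast]=8≠a[slow]=7 write a[3]=8, slow++,fast++
slow=3 fast=5: a[fast]=12≠a[slow]=8 write a[4]=12, slow++,fast++
slow=4 fast=6: a[fast]=14≠a[slow]=12 write a[5]=14, slow++,fast++
slow=5 fast=7: a[fast]=14=a[slow] dup, fast++
slow=5 fast=8: a[fast]=14=a[slow] dup, fast++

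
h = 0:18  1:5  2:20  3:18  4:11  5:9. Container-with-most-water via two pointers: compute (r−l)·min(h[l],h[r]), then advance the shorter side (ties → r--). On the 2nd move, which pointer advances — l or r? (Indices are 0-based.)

[0,5] min(18,9)*5=45 best=45 * → r--
[0,4] min(18,11)*4=44 best=45 → r--

r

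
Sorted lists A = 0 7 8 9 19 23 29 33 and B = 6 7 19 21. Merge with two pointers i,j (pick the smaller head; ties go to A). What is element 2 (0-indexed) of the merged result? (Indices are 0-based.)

i=0 j=0: A[i]=0<=B[j]=6 take 0, i++
i=1 j=0: A[i]=7>B[j]=6 take 6, j++
i=1 j=1: A[i]=7<=B[j]=7 take 7, i++
i=2 j=1: A[i]=8>B[j]=7 take 7, j++
i=2 j=2: A[i]=8<=B[j]=19 take 8, i++
i=3 j=2: A[i]=9<=B[j]=19 take 9, i++
i=4 j=2: A[i]=19<=B[j]=19 take 19, i++
i=5 j=2: A[i]=23>B[j]=19 take 19, j++
i=5 j=3: A[i]=23>B[j]=21 take 21, j++
i=5 j=4: B done, take A[i]=23, i++
i=6 j=4: B done, take A[i]=29, i++
i=7 j=4: B done, take A[i]=33, i++

merged[2] = 7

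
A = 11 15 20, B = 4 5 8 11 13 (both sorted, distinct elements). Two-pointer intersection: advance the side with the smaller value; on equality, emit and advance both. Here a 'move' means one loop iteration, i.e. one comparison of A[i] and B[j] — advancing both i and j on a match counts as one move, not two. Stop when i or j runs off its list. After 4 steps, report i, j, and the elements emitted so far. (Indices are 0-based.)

i=1, j=4, emitted=[11]

[i=0,j=0] 11>4 → j++
[i=0,j=1] 11>5 → j++
[i=0,j=2] 11>8 → j++
[i=0,j=3] 11==11 emit → i++,j++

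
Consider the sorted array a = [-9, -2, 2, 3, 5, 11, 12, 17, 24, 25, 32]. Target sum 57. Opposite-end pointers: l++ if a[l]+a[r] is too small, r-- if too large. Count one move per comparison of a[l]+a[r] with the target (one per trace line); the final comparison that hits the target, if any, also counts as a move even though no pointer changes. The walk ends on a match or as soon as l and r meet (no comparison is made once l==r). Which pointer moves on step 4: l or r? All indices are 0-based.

l=0 r=10: -9+32=23 <57, l++
l=1 r=10: -2+32=30 <57, l++
l=2 r=10: 2+32=34 <57, l++
l=3 r=10: 3+32=35 <57, l++

l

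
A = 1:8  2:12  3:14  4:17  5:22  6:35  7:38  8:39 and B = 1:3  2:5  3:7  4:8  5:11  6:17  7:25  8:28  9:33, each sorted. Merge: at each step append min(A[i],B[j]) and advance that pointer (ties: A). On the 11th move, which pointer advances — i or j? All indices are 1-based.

i

[i=1,j=1] A[i]=8>B[j]=3 take 3 → j++
[i=1,j=2] A[i]=8>B[j]=5 take 5 → j++
[i=1,j=3] A[i]=8>B[j]=7 take 7 → j++
[i=1,j=4] A[i]=8<=B[j]=8 take 8 → i++
[i=2,j=4] A[i]=12>B[j]=8 take 8 → j++
[i=2,j=5] A[i]=12>B[j]=11 take 11 → j++
[i=2,j=6] A[i]=12<=B[j]=17 take 12 → i++
[i=3,j=6] A[i]=14<=B[j]=17 take 14 → i++
[i=4,j=6] A[i]=17<=B[j]=17 take 17 → i++
[i=5,j=6] A[i]=22>B[j]=17 take 17 → j++
[i=5,j=7] A[i]=22<=B[j]=25 take 22 → i++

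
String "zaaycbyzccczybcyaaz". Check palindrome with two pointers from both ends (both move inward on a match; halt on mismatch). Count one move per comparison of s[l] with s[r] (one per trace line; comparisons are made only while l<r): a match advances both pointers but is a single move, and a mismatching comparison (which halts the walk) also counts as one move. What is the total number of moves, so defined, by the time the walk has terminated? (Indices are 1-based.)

[1,19] 'z'=='z' → l++,r--
[2,18] 'a'=='a' → l++,r--
[3,17] 'a'=='a' → l++,r--
[4,16] 'y'=='y' → l++,r--
[5,15] 'c'=='c' → l++,r--
[6,14] 'b'=='b' → l++,r--
[7,13] 'y'=='y' → l++,r--
[8,12] 'z'=='z' → l++,r--
[9,11] 'c'=='c' → l++,r--

9 moves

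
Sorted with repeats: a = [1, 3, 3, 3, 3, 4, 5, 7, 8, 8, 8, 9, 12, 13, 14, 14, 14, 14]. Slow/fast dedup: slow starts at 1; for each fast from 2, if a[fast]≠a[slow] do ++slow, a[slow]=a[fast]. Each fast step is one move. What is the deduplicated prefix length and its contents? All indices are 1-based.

length 10; prefix = [1, 3, 4, 5, 7, 8, 9, 12, 13, 14]

(s=1,f=2) a[fast]=3≠a[slow]=1 write a[2]=3 → slow++,fast++
(s=2,f=3) a[fast]=3=a[slow] dup → fast++
(s=2,f=4) a[fast]=3=a[slow] dup → fast++
(s=2,f=5) a[fast]=3=a[slow] dup → fast++
(s=2,f=6) a[fast]=4≠a[slow]=3 write a[3]=4 → slow++,fast++
(s=3,f=7) a[fast]=5≠a[slow]=4 write a[4]=5 → slow++,fast++
(s=4,f=8) a[fast]=7≠a[slow]=5 write a[5]=7 → slow++,fast++
(s=5,f=9) a[fast]=8≠a[slow]=7 write a[6]=8 → slow++,fast++
(s=6,f=10) a[fast]=8=a[slow] dup → fast++
(s=6,f=11) a[fast]=8=a[slow] dup → fast++
(s=6,f=12) a[fast]=9≠a[slow]=8 write a[7]=9 → slow++,fast++
(s=7,f=13) a[fast]=12≠a[slow]=9 write a[8]=12 → slow++,fast++
(s=8,f=14) a[fast]=13≠a[slow]=12 write a[9]=13 → slow++,fast++
(s=9,f=15) a[fast]=14≠a[slow]=13 write a[10]=14 → slow++,fast++
(s=10,f=16) a[fast]=14=a[slow] dup → fast++
(s=10,f=17) a[fast]=14=a[slow] dup → fast++
(s=10,f=18) a[fast]=14=a[slow] dup → fast++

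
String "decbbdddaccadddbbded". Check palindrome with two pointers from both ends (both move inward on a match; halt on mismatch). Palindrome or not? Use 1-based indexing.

l=1 r=20: 'd'=='d', l++,r--
l=2 r=19: 'e'=='e', l++,r--
l=3 r=18: 'c'!='d', stop

not a palindrome (mismatch at 3,18)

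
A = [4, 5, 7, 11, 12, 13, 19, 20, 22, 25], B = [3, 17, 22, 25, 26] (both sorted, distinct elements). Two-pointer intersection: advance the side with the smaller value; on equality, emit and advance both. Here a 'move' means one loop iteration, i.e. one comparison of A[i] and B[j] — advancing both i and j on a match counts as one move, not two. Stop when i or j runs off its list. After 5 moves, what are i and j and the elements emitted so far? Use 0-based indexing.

i=4, j=1, emitted=[]

i=0 j=0: 4>3, j++
i=0 j=1: 4<17, i++
i=1 j=1: 5<17, i++
i=2 j=1: 7<17, i++
i=3 j=1: 11<17, i++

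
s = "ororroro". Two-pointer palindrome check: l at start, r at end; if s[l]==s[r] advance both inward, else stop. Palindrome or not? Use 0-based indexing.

palindrome

l=0 r=7: 'o'=='o', l++,r--
l=1 r=6: 'r'=='r', l++,r--
l=2 r=5: 'o'=='o', l++,r--
l=3 r=4: 'r'=='r', l++,r--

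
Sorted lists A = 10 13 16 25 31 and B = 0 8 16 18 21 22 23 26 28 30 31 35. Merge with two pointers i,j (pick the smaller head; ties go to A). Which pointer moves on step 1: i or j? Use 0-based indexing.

[i=0,j=0] A[i]=10>B[j]=0 take 0 → j++

j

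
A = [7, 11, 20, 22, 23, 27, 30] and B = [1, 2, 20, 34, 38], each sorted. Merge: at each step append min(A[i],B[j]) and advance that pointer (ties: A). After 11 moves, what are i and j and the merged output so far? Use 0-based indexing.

i=7, j=4, merged so far=[1, 2, 7, 11, 20, 20, 22, 23, 27, 30, 34]

[i=0,j=0] A[i]=7>B[j]=1 take 1 → j++
[i=0,j=1] A[i]=7>B[j]=2 take 2 → j++
[i=0,j=2] A[i]=7<=B[j]=20 take 7 → i++
[i=1,j=2] A[i]=11<=B[j]=20 take 11 → i++
[i=2,j=2] A[i]=20<=B[j]=20 take 20 → i++
[i=3,j=2] A[i]=22>B[j]=20 take 20 → j++
[i=3,j=3] A[i]=22<=B[j]=34 take 22 → i++
[i=4,j=3] A[i]=23<=B[j]=34 take 23 → i++
[i=5,j=3] A[i]=27<=B[j]=34 take 27 → i++
[i=6,j=3] A[i]=30<=B[j]=34 take 30 → i++
[i=7,j=3] A done, take B[j]=34 → j++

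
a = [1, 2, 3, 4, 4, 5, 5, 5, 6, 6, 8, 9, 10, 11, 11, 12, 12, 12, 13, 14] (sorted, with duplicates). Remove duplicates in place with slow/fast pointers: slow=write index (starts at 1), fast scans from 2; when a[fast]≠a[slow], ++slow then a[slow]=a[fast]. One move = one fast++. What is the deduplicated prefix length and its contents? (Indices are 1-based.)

length 13; prefix = [1, 2, 3, 4, 5, 6, 8, 9, 10, 11, 12, 13, 14]

slow=1 fast=2: a[fast]=2≠a[slow]=1 write a[2]=2, slow++,fast++
slow=2 fast=3: a[fast]=3≠a[slow]=2 write a[3]=3, slow++,fast++
slow=3 fast=4: a[fast]=4≠a[slow]=3 write a[4]=4, slow++,fast++
slow=4 fast=5: a[fast]=4=a[slow] dup, fast++
slow=4 fast=6: a[fast]=5≠a[slow]=4 write a[5]=5, slow++,fast++
slow=5 fast=7: a[fast]=5=a[slow] dup, fast++
slow=5 fast=8: a[fast]=5=a[slow] dup, fast++
slow=5 fast=9: a[fast]=6≠a[slow]=5 write a[6]=6, slow++,fast++
slow=6 fast=10: a[fast]=6=a[slow] dup, fast++
slow=6 fast=11: a[fast]=8≠a[slow]=6 write a[7]=8, slow++,fast++
slow=7 fast=12: a[fast]=9≠a[slow]=8 write a[8]=9, slow++,fast++
slow=8 fast=13: a[fast]=10≠a[slow]=9 write a[9]=10, slow++,fast++
slow=9 fast=14: a[fast]=11≠a[slow]=10 write a[10]=11, slow++,fast++
slow=10 fast=15: a[fast]=11=a[slow] dup, fast++
slow=10 fast=16: a[fast]=12≠a[slow]=11 write a[11]=12, slow++,fast++
slow=11 fast=17: a[fast]=12=a[slow] dup, fast++
slow=11 fast=18: a[fast]=12=a[slow] dup, fast++
slow=11 fast=19: a[fast]=13≠a[slow]=12 write a[12]=13, slow++,fast++
slow=12 fast=20: a[fast]=14≠a[slow]=13 write a[13]=14, slow++,fast++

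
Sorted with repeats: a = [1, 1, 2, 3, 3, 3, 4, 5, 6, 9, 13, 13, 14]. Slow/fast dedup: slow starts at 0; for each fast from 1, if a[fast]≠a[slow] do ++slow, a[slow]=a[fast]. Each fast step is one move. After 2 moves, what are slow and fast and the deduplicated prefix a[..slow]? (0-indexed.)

(s=0,f=1) a[fast]=1=a[slow] dup → fast++
(s=0,f=2) a[fast]=2≠a[slow]=1 write a[1]=2 → slow++,fast++

slow=1, fast=3, prefix=[1, 2]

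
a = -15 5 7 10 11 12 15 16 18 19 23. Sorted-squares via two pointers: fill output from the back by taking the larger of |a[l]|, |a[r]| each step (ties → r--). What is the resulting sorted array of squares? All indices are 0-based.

l=0 r=10: |-15|<=|23| out[10]=529, r--
l=0 r=9: |-15|<=|19| out[9]=361, r--
l=0 r=8: |-15|<=|18| out[8]=324, r--
l=0 r=7: |-15|<=|16| out[7]=256, r--
l=0 r=6: |-15|<=|15| out[6]=225, r--
l=0 r=5: |-15|>|12| out[5]=225, l++
l=1 r=5: |5|<=|12| out[4]=144, r--
l=1 r=4: |5|<=|11| out[3]=121, r--
l=1 r=3: |5|<=|10| out[2]=100, r--
l=1 r=2: |5|<=|7| out[1]=49, r--
l=1 r=1: |5|<=|5| out[0]=25, r--

[25, 49, 100, 121, 144, 225, 225, 256, 324, 361, 529]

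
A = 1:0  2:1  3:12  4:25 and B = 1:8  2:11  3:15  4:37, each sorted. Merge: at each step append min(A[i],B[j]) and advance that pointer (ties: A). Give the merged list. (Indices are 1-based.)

[i=1,j=1] A[i]=0<=B[j]=8 take 0 → i++
[i=2,j=1] A[i]=1<=B[j]=8 take 1 → i++
[i=3,j=1] A[i]=12>B[j]=8 take 8 → j++
[i=3,j=2] A[i]=12>B[j]=11 take 11 → j++
[i=3,j=3] A[i]=12<=B[j]=15 take 12 → i++
[i=4,j=3] A[i]=25>B[j]=15 take 15 → j++
[i=4,j=4] A[i]=25<=B[j]=37 take 25 → i++
[i=5,j=4] A done, take B[j]=37 → j++

[0, 1, 8, 11, 12, 15, 25, 37]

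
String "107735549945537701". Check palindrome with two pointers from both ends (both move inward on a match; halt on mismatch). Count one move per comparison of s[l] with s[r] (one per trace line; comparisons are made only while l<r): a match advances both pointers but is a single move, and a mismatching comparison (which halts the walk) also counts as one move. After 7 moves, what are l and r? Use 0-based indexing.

l=7, r=10

l=0 r=17: '1'=='1', l++,r--
l=1 r=16: '0'=='0', l++,r--
l=2 r=15: '7'=='7', l++,r--
l=3 r=14: '7'=='7', l++,r--
l=4 r=13: '3'=='3', l++,r--
l=5 r=12: '5'=='5', l++,r--
l=6 r=11: '5'=='5', l++,r--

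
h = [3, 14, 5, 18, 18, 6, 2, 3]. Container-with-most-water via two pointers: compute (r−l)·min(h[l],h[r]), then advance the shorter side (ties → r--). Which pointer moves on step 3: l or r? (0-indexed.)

l

[0,7] min(3,3)*7=21 best=21 * → r--
[0,6] min(3,2)*6=12 best=21 → r--
[0,5] min(3,6)*5=15 best=21 → l++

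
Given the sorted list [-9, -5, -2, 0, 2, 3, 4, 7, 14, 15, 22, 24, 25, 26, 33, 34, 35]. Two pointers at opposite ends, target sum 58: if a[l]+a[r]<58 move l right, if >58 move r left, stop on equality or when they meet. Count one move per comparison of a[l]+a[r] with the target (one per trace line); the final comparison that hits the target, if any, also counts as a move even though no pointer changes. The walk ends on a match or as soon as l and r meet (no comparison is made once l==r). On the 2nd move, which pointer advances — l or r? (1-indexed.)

l

[1,17] -9+35=26 <58 → l++
[2,17] -5+35=30 <58 → l++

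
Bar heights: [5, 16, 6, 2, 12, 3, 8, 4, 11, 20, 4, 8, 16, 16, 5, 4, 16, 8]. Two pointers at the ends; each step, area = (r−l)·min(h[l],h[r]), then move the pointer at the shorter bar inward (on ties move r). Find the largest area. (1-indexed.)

l=1 r=18: min(5,8)*17=85 best=85 *, l++
l=2 r=18: min(16,8)*16=128 best=128 *, r--
l=2 r=17: min(16,16)*15=240 best=240 *, r--
l=2 r=16: min(16,4)*14=56 best=240, r--
l=2 r=15: min(16,5)*13=65 best=240, r--
l=2 r=14: min(16,16)*12=192 best=240, r--
l=2 r=13: min(16,16)*11=176 best=240, r--
l=2 r=12: min(16,8)*10=80 best=240, r--
l=2 r=11: min(16,4)*9=36 best=240, r--
l=2 r=10: min(16,20)*8=128 best=240, l++
l=3 r=10: min(6,20)*7=42 best=240, l++
l=4 r=10: min(2,20)*6=12 best=240, l++
l=5 r=10: min(12,20)*5=60 best=240, l++
l=6 r=10: min(3,20)*4=12 best=240, l++
l=7 r=10: min(8,20)*3=24 best=240, l++
l=8 r=10: min(4,20)*2=8 best=240, l++
l=9 r=10: min(11,20)*1=11 best=240, l++

max area = 240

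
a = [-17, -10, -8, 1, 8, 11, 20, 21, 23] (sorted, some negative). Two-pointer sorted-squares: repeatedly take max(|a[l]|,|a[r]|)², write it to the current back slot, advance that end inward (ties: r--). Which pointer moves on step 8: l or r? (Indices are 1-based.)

l

l=1 r=9: |-17|<=|23| out[9]=529, r--
l=1 r=8: |-17|<=|21| out[8]=441, r--
l=1 r=7: |-17|<=|20| out[7]=400, r--
l=1 r=6: |-17|>|11| out[6]=289, l++
l=2 r=6: |-10|<=|11| out[5]=121, r--
l=2 r=5: |-10|>|8| out[4]=100, l++
l=3 r=5: |-8|<=|8| out[3]=64, r--
l=3 r=4: |-8|>|1| out[2]=64, l++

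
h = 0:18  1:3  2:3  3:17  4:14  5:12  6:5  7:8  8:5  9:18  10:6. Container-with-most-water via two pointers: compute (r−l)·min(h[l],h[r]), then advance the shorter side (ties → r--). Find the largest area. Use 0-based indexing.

[0,10] min(18,6)*10=60 best=60 * → r--
[0,9] min(18,18)*9=162 best=162 * → r--
[0,8] min(18,5)*8=40 best=162 → r--
[0,7] min(18,8)*7=56 best=162 → r--
[0,6] min(18,5)*6=30 best=162 → r--
[0,5] min(18,12)*5=60 best=162 → r--
[0,4] min(18,14)*4=56 best=162 → r--
[0,3] min(18,17)*3=51 best=162 → r--
[0,2] min(18,3)*2=6 best=162 → r--
[0,1] min(18,3)*1=3 best=162 → r--

max area = 162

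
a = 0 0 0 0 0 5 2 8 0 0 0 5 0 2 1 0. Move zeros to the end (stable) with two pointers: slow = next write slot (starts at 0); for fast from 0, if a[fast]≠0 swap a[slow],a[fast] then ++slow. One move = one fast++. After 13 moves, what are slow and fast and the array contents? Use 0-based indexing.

slow=4, fast=13, a=[5, 2, 8, 5, 0, 0, 0, 0, 0, 0, 0, 0, 0, 2, 1, 0]

slow=0 fast=0: a[fast]=0, fast++
slow=0 fast=1: a[fast]=0, fast++
slow=0 fast=2: a[fast]=0, fast++
slow=0 fast=3: a[fast]=0, fast++
slow=0 fast=4: a[fast]=0, fast++
slow=0 fast=5: a[fast]=5≠0 swap→a[0]=5, slow++,fast++
slow=1 fast=6: a[fast]=2≠0 swap→a[1]=2, slow++,fast++
slow=2 fast=7: a[fast]=8≠0 swap→a[2]=8, slow++,fast++
slow=3 fast=8: a[fast]=0, fast++
slow=3 fast=9: a[fast]=0, fast++
slow=3 fast=10: a[fast]=0, fast++
slow=3 fast=11: a[fast]=5≠0 swap→a[3]=5, slow++,fast++
slow=4 fast=12: a[fast]=0, fast++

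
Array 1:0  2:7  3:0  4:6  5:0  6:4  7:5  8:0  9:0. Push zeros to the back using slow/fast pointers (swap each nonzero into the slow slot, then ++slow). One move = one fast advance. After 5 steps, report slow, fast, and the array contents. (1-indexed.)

slow=3, fast=6, a=[7, 6, 0, 0, 0, 4, 5, 0, 0]

(s=1,f=1) a[fast]=0 → fast++
(s=1,f=2) a[fast]=7≠0 swap→a[1]=7 → slow++,fast++
(s=2,f=3) a[fast]=0 → fast++
(s=2,f=4) a[fast]=6≠0 swap→a[2]=6 → slow++,fast++
(s=3,f=5) a[fast]=0 → fast++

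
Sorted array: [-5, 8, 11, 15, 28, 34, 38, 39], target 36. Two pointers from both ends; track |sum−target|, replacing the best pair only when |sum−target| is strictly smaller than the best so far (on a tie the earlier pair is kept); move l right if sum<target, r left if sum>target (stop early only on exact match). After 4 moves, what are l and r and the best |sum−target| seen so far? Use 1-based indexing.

l=2, r=5, best |Δ|=2

[1,8] -5+39=34 d=2 * → l++
[2,8] 8+39=47 d=11 → r--
[2,7] 8+38=46 d=10 → r--
[2,6] 8+34=42 d=6 → r--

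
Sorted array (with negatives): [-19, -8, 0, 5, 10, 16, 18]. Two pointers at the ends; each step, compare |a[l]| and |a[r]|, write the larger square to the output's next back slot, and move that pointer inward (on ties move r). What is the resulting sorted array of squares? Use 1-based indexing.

l=1 r=7: |-19|>|18| out[7]=361, l++
l=2 r=7: |-8|<=|18| out[6]=324, r--
l=2 r=6: |-8|<=|16| out[5]=256, r--
l=2 r=5: |-8|<=|10| out[4]=100, r--
l=2 r=4: |-8|>|5| out[3]=64, l++
l=3 r=4: |0|<=|5| out[2]=25, r--
l=3 r=3: |0|<=|0| out[1]=0, r--

[0, 25, 64, 100, 256, 324, 361]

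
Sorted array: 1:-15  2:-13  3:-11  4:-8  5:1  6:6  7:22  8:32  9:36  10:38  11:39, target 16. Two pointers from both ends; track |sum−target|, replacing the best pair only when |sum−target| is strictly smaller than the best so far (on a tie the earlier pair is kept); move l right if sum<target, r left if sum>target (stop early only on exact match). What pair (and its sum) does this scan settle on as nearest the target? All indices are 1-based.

pair (-15, 32) with sum 17 (|Δ|=1)

l=1 r=11: -15+39=24 d=8 *, r--
l=1 r=10: -15+38=23 d=7 *, r--
l=1 r=9: -15+36=21 d=5 *, r--
l=1 r=8: -15+32=17 d=1 *, r--
l=1 r=7: -15+22=7 d=9, l++
l=2 r=7: -13+22=9 d=7, l++
l=3 r=7: -11+22=11 d=5, l++
l=4 r=7: -8+22=14 d=2, l++
l=5 r=7: 1+22=23 d=7, r--
l=5 r=6: 1+6=7 d=9, l++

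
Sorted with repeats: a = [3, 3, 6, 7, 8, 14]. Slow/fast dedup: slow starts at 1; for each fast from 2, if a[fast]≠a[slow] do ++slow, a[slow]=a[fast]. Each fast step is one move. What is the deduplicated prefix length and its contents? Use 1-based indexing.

(s=1,f=2) a[fast]=3=a[slow] dup → fast++
(s=1,f=3) a[fast]=6≠a[slow]=3 write a[2]=6 → slow++,fast++
(s=2,f=4) a[fast]=7≠a[slow]=6 write a[3]=7 → slow++,fast++
(s=3,f=5) a[fast]=8≠a[slow]=7 write a[4]=8 → slow++,fast++
(s=4,f=6) a[fast]=14≠a[slow]=8 write a[5]=14 → slow++,fast++

length 5; prefix = [3, 6, 7, 8, 14]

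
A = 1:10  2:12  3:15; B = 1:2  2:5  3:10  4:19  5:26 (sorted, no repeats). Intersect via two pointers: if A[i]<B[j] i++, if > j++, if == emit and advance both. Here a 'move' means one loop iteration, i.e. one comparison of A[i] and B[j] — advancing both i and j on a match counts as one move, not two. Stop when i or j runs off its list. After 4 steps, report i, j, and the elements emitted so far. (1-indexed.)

[i=1,j=1] 10>2 → j++
[i=1,j=2] 10>5 → j++
[i=1,j=3] 10==10 emit → i++,j++
[i=2,j=4] 12<19 → i++

i=3, j=4, emitted=[10]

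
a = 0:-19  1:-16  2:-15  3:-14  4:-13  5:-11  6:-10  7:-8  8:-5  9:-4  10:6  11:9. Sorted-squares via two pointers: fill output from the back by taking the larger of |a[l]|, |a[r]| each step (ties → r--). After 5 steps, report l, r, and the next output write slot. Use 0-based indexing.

l=0 r=11: |-19|>|9| out[11]=361, l++
l=1 r=11: |-16|>|9| out[10]=256, l++
l=2 r=11: |-15|>|9| out[9]=225, l++
l=3 r=11: |-14|>|9| out[8]=196, l++
l=4 r=11: |-13|>|9| out[7]=169, l++

l=5, r=11, next write slot=6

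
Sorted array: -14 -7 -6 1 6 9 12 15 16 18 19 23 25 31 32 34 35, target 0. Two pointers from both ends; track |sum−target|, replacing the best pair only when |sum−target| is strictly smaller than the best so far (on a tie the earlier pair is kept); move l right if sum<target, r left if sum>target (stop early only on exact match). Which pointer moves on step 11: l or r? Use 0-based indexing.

l

[0,16] -14+35=21 d=21 * → r--
[0,15] -14+34=20 d=20 * → r--
[0,14] -14+32=18 d=18 * → r--
[0,13] -14+31=17 d=17 * → r--
[0,12] -14+25=11 d=11 * → r--
[0,11] -14+23=9 d=9 * → r--
[0,10] -14+19=5 d=5 * → r--
[0,9] -14+18=4 d=4 * → r--
[0,8] -14+16=2 d=2 * → r--
[0,7] -14+15=1 d=1 * → r--
[0,6] -14+12=-2 d=2 → l++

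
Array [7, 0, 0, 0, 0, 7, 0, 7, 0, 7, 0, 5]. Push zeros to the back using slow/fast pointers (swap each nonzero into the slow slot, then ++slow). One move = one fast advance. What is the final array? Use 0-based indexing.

(s=0,f=0) a[fast]=7≠0 swap→a[0]=7 → slow++,fast++
(s=1,f=1) a[fast]=0 → fast++
(s=1,f=2) a[fast]=0 → fast++
(s=1,f=3) a[fast]=0 → fast++
(s=1,f=4) a[fast]=0 → fast++
(s=1,f=5) a[fast]=7≠0 swap→a[1]=7 → slow++,fast++
(s=2,f=6) a[fast]=0 → fast++
(s=2,f=7) a[fast]=7≠0 swap→a[2]=7 → slow++,fast++
(s=3,f=8) a[fast]=0 → fast++
(s=3,f=9) a[fast]=7≠0 swap→a[3]=7 → slow++,fast++
(s=4,f=10) a[fast]=0 → fast++
(s=4,f=11) a[fast]=5≠0 swap→a[4]=5 → slow++,fast++

[7, 7, 7, 7, 5, 0, 0, 0, 0, 0, 0, 0]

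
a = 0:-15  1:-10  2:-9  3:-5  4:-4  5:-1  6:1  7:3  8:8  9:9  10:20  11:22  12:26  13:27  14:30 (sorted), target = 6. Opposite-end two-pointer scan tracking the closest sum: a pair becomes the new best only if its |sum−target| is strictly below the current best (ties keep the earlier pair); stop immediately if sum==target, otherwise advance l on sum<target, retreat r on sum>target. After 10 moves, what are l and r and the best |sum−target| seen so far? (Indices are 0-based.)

[0,14] -15+30=15 d=9 * → r--
[0,13] -15+27=12 d=6 * → r--
[0,12] -15+26=11 d=5 * → r--
[0,11] -15+22=7 d=1 * → r--
[0,10] -15+20=5 d=1 → l++
[1,10] -10+20=10 d=4 → r--
[1,9] -10+9=-1 d=7 → l++
[2,9] -9+9=0 d=6 → l++
[3,9] -5+9=4 d=2 → l++
[4,9] -4+9=5 d=1 → l++

l=5, r=9, best |Δ|=1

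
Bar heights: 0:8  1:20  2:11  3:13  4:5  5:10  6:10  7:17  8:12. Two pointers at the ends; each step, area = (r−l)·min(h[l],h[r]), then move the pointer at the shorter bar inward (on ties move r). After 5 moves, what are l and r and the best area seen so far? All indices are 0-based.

l=0 r=8: min(8,12)*8=64 best=64 *, l++
l=1 r=8: min(20,12)*7=84 best=84 *, r--
l=1 r=7: min(20,17)*6=102 best=102 *, r--
l=1 r=6: min(20,10)*5=50 best=102, r--
l=1 r=5: min(20,10)*4=40 best=102, r--

l=1, r=4, best area=102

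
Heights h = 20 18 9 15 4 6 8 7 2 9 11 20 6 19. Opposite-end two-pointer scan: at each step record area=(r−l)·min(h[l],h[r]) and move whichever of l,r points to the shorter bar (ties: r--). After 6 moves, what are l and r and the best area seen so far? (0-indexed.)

l=0, r=7, best area=247

l=0 r=13: min(20,19)*13=247 best=247 *, r--
l=0 r=12: min(20,6)*12=72 best=247, r--
l=0 r=11: min(20,20)*11=220 best=247, r--
l=0 r=10: min(20,11)*10=110 best=247, r--
l=0 r=9: min(20,9)*9=81 best=247, r--
l=0 r=8: min(20,2)*8=16 best=247, r--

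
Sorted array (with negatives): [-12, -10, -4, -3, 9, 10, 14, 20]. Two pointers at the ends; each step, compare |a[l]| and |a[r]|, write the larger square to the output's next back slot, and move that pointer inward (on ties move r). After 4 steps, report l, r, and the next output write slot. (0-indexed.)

l=0 r=7: |-12|<=|20| out[7]=400, r--
l=0 r=6: |-12|<=|14| out[6]=196, r--
l=0 r=5: |-12|>|10| out[5]=144, l++
l=1 r=5: |-10|<=|10| out[4]=100, r--

l=1, r=4, next write slot=3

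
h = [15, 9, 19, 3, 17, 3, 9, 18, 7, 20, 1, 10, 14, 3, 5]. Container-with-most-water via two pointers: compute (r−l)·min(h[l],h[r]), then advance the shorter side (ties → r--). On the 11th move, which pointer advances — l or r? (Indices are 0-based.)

[0,14] min(15,5)*14=70 best=70 * → r--
[0,13] min(15,3)*13=39 best=70 → r--
[0,12] min(15,14)*12=168 best=168 * → r--
[0,11] min(15,10)*11=110 best=168 → r--
[0,10] min(15,1)*10=10 best=168 → r--
[0,9] min(15,20)*9=135 best=168 → l++
[1,9] min(9,20)*8=72 best=168 → l++
[2,9] min(19,20)*7=133 best=168 → l++
[3,9] min(3,20)*6=18 best=168 → l++
[4,9] min(17,20)*5=85 best=168 → l++
[5,9] min(3,20)*4=12 best=168 → l++

l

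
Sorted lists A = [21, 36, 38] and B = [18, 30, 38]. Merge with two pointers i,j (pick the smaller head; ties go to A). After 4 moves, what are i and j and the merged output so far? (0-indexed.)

i=2, j=2, merged so far=[18, 21, 30, 36]

i=0 j=0: A[i]=21>B[j]=18 take 18, j++
i=0 j=1: A[i]=21<=B[j]=30 take 21, i++
i=1 j=1: A[i]=36>B[j]=30 take 30, j++
i=1 j=2: A[i]=36<=B[j]=38 take 36, i++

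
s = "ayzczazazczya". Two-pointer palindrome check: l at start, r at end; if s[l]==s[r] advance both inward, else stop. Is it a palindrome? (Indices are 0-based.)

l=0 r=12: 'a'=='a', l++,r--
l=1 r=11: 'y'=='y', l++,r--
l=2 r=10: 'z'=='z', l++,r--
l=3 r=9: 'c'=='c', l++,r--
l=4 r=8: 'z'=='z', l++,r--
l=5 r=7: 'a'=='a', l++,r--

palindrome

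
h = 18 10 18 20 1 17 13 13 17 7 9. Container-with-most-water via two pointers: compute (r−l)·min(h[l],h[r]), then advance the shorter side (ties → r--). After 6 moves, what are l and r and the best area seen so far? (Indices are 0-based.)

l=0, r=4, best area=136

[0,10] min(18,9)*10=90 best=90 * → r--
[0,9] min(18,7)*9=63 best=90 → r--
[0,8] min(18,17)*8=136 best=136 * → r--
[0,7] min(18,13)*7=91 best=136 → r--
[0,6] min(18,13)*6=78 best=136 → r--
[0,5] min(18,17)*5=85 best=136 → r--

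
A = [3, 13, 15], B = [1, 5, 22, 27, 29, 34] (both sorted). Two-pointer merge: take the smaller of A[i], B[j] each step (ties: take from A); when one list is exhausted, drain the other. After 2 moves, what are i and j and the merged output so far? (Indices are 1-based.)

i=2, j=2, merged so far=[1, 3]

i=1 j=1: A[i]=3>B[j]=1 take 1, j++
i=1 j=2: A[i]=3<=B[j]=5 take 3, i++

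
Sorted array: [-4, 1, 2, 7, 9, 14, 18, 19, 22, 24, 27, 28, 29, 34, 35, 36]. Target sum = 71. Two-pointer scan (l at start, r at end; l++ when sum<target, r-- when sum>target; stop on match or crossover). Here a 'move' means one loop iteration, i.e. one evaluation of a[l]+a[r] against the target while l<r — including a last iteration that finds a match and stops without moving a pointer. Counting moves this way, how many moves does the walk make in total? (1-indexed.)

l=1 r=16: -4+36=32 <71, l++
l=2 r=16: 1+36=37 <71, l++
l=3 r=16: 2+36=38 <71, l++
l=4 r=16: 7+36=43 <71, l++
l=5 r=16: 9+36=45 <71, l++
l=6 r=16: 14+36=50 <71, l++
l=7 r=16: 18+36=54 <71, l++
l=8 r=16: 19+36=55 <71, l++
l=9 r=16: 22+36=58 <71, l++
l=10 r=16: 24+36=60 <71, l++
l=11 r=16: 27+36=63 <71, l++
l=12 r=16: 28+36=64 <71, l++
l=13 r=16: 29+36=65 <71, l++
l=14 r=16: 34+36=70 <71, l++
l=15 r=16: 35+36=71, found

15 moves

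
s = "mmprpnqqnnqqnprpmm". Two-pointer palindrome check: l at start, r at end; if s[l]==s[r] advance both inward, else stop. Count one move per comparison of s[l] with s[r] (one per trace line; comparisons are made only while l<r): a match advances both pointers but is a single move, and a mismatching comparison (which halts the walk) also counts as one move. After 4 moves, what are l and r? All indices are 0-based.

l=4, r=13

[0,17] 'm'=='m' → l++,r--
[1,16] 'm'=='m' → l++,r--
[2,15] 'p'=='p' → l++,r--
[3,14] 'r'=='r' → l++,r--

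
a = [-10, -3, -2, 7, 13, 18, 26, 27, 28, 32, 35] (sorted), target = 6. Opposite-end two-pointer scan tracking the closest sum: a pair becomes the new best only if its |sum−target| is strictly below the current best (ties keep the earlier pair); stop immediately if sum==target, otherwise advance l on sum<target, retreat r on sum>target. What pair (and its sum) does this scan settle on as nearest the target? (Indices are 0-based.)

pair (-2, 7) with sum 5 (|Δ|=1)

[0,10] -10+35=25 d=19 * → r--
[0,9] -10+32=22 d=16 * → r--
[0,8] -10+28=18 d=12 * → r--
[0,7] -10+27=17 d=11 * → r--
[0,6] -10+26=16 d=10 * → r--
[0,5] -10+18=8 d=2 * → r--
[0,4] -10+13=3 d=3 → l++
[1,4] -3+13=10 d=4 → r--
[1,3] -3+7=4 d=2 → l++
[2,3] -2+7=5 d=1 * → l++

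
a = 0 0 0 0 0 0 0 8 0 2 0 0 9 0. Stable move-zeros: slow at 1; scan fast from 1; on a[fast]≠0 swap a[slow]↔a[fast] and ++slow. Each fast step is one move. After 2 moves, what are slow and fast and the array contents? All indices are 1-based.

slow=1, fast=3, a=[0, 0, 0, 0, 0, 0, 0, 8, 0, 2, 0, 0, 9, 0]

slow=1 fast=1: a[fast]=0, fast++
slow=1 fast=2: a[fast]=0, fast++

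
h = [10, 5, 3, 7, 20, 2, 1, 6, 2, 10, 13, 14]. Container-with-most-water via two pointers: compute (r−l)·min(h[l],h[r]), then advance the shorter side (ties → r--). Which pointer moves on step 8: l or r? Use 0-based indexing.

r

[0,11] min(10,14)*11=110 best=110 * → l++
[1,11] min(5,14)*10=50 best=110 → l++
[2,11] min(3,14)*9=27 best=110 → l++
[3,11] min(7,14)*8=56 best=110 → l++
[4,11] min(20,14)*7=98 best=110 → r--
[4,10] min(20,13)*6=78 best=110 → r--
[4,9] min(20,10)*5=50 best=110 → r--
[4,8] min(20,2)*4=8 best=110 → r--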